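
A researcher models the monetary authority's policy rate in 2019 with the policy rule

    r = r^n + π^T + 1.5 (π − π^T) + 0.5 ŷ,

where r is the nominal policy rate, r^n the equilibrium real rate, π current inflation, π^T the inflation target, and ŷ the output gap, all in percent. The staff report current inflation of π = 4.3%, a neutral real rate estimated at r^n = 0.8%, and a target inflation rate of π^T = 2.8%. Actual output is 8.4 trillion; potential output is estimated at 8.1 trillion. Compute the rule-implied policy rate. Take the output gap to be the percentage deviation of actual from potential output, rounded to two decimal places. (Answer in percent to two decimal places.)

7.70%

Output gap = 100 × (8.4 − 8.1) / 8.1 = 3.70%.
r = 0.80 + 2.80 + 1.5 × (4.30 − 2.80) + 0.5 × 3.70
   = 0.80 + 2.8 + 2.25 + 1.85 = 7.70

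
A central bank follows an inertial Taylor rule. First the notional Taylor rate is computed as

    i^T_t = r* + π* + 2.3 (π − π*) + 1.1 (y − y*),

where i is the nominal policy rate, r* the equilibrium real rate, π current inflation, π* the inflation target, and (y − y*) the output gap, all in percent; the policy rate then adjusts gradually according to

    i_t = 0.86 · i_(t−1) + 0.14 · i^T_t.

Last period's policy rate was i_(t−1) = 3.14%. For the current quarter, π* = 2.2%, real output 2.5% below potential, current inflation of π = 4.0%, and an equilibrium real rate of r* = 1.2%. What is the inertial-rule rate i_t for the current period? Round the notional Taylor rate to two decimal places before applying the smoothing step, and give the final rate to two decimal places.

3.37%

Output 2.5% below potential → (y − y*) = -2.5.
i^T_t = 1.2 + 2.2 + 2.3 × (4.0 − 2.2) + 1.1 × (-2.5)
   = 1.2 + 2.2 + 4.14 − 2.75 = 4.79
i_t = 0.86 × 3.14 + 0.14 × 4.79 = 2.7004 + 0.6706 = 3.37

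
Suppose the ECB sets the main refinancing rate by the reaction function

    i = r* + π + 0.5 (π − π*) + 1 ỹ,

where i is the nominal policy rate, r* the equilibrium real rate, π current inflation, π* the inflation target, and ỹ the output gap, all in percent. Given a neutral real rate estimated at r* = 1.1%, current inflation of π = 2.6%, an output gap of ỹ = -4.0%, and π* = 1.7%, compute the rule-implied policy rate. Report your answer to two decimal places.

0.15%

i = 1.1 + 2.6 + 0.5 × (2.6 − 1.7) + 1 × (-4.0)
   = 1.1 + 2.6 + 0.45 − 4 = 0.15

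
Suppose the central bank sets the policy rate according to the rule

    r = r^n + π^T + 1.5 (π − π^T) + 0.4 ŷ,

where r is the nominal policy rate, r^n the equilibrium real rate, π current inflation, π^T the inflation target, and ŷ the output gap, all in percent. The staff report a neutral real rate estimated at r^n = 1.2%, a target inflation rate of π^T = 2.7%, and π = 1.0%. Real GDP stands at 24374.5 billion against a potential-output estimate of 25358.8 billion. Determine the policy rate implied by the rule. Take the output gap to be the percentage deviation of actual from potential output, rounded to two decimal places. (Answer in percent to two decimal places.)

Output gap = 100 × (24374.5 − 25358.8) / 25358.8 = -3.88%.
r = 1.20 + 2.70 + 1.5 × (1.00 − 2.70) + 0.4 × (-3.88)
   = 1.20 + 2.7 − 2.55 − 1.552 = -0.20

-0.20%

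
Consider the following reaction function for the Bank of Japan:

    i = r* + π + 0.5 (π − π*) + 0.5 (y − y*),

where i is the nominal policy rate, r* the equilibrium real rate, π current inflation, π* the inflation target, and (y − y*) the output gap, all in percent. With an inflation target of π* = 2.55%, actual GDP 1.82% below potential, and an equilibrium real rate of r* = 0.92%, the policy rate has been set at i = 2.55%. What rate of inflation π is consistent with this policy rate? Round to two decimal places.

Output 1.82% below potential → (y − y*) = -1.82.
Collecting π: i = r* + (1 + 0.5) π − 0.5 π* + 0.5 (y − y*)
1.5 π = 2.55 − 0.92 + 0.5 × 2.55 − 0.5 × (-1.82) = 3.815
π = 3.815 / 1.5 = 2.54

2.54%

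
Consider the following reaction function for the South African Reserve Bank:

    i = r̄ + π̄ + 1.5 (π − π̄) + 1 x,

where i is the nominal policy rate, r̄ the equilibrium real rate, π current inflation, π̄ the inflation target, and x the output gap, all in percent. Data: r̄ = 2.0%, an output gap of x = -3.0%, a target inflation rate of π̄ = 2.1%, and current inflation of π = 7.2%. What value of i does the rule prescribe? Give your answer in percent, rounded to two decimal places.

8.75%

i = 2.0 + 2.1 + 1.5 × (7.2 − 2.1) + 1 × (-3.0)
   = 2.0 + 2.1 + 7.65 − 3 = 8.75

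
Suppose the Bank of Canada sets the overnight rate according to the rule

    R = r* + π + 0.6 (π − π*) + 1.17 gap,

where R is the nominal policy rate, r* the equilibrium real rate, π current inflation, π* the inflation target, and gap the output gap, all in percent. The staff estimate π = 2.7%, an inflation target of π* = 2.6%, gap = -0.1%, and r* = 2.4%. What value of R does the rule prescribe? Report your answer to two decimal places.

R = 2.4 + 2.7 + 0.6 × (2.7 − 2.6) + 1.17 × (-0.1)
   = 2.4 + 2.7 + 0.06 − 0.117 = 5.04

5.04%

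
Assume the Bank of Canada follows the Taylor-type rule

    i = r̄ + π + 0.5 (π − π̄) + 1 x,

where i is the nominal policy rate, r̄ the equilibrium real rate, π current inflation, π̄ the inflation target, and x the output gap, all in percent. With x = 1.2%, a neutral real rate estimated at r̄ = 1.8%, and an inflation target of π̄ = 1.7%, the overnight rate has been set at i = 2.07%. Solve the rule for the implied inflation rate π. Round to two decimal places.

Collecting π: i = r̄ + (1 + 0.5) π − 0.5 π̄ + 1 x
1.5 π = 2.07 − 1.8 + 0.5 × 1.7 − 1 × 1.2 = -0.08
π = -0.08 / 1.5 = -0.05

-0.05%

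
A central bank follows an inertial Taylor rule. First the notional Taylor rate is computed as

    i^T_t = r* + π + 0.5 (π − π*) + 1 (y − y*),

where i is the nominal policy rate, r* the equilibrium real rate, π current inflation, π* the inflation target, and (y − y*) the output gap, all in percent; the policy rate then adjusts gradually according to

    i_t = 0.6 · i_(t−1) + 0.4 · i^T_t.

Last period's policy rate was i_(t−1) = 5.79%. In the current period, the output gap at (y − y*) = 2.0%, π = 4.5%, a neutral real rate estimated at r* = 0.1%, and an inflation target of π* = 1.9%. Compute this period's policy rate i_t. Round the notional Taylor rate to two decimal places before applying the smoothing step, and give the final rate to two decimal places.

6.63%

i^T_t = 0.1 + 4.5 + 0.5 × (4.5 − 1.9) + 1 × 2.0
   = 0.1 + 4.5 + 1.3 + 2 = 7.90
i_t = 0.6 × 5.79 + 0.4 × 7.90 = 3.474 + 3.16 = 6.63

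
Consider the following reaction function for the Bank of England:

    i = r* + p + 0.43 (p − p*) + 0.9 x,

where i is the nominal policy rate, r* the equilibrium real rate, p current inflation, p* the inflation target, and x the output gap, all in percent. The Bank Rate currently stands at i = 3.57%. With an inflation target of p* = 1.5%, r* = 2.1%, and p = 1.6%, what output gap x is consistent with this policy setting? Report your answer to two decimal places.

0.9 x = 3.57 − 2.1 − 1.6 − 0.43 × (1.6 − 1.5) = -0.173
x = -0.173 / 0.9 = -0.19

-0.19%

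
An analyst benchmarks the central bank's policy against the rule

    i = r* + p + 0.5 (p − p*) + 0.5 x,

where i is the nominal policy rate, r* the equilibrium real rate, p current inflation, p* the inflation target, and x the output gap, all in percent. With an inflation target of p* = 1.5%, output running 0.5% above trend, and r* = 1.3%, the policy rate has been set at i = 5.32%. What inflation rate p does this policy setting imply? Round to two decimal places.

3.01%

Output 0.5% above potential → x = 0.5.
Collecting p: i = r* + (1 + 0.5) p − 0.5 p* + 0.5 x
1.5 p = 5.32 − 1.3 + 0.5 × 1.5 − 0.5 × 0.5 = 4.52
p = 4.52 / 1.5 = 3.01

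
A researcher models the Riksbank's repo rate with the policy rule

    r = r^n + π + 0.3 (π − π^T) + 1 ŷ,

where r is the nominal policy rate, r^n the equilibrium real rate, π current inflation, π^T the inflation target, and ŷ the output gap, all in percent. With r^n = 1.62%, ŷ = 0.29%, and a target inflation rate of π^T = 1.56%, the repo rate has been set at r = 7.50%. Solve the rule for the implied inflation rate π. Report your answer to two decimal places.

4.66%

Collecting π: r = r^n + (1 + 0.3) π − 0.3 π^T + 1 ŷ
1.3 π = 7.50 − 1.62 + 0.3 × 1.56 − 1 × 0.29 = 6.058
π = 6.058 / 1.3 = 4.66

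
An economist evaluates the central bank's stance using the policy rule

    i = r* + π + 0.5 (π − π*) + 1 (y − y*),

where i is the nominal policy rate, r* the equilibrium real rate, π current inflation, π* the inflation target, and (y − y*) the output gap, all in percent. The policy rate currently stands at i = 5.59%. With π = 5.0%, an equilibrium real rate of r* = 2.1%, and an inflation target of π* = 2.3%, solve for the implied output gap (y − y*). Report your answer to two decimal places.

-2.86%

1 (y − y*) = 5.59 − 2.1 − 5.0 − 0.5 × (5.0 − 2.3) = -2.86
(y − y*) = -2.86 / 1 = -2.86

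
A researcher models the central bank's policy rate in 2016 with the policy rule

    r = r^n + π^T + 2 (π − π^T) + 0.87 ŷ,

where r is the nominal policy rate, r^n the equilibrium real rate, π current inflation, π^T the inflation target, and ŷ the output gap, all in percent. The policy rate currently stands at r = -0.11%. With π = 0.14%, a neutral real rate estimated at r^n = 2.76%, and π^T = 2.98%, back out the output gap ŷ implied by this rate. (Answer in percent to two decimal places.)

-0.20%

0.87 ŷ = -0.11 − 2.76 − 2.98 − 2 × (0.14 − 2.98) = -0.17
ŷ = -0.17 / 0.87 = -0.20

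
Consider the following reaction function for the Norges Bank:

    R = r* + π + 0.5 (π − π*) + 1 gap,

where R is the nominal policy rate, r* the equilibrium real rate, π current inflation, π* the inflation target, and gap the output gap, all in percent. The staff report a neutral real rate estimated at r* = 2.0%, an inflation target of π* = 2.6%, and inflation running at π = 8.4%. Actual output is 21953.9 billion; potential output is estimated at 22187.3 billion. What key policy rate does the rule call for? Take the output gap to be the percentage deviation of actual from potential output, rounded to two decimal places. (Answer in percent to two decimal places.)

Output gap = 100 × (21953.9 − 22187.3) / 22187.3 = -1.05%.
R = 2.00 + 8.40 + 0.5 × (8.40 − 2.60) + 1 × (-1.05)
   = 2.00 + 8.4 + 2.9 − 1.05 = 12.25

12.25%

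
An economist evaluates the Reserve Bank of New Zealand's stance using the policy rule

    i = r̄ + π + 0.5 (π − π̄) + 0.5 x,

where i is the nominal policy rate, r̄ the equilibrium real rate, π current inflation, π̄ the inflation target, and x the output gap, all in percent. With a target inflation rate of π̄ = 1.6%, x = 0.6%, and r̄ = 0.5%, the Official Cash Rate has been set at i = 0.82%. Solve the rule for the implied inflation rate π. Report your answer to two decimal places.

0.55%

Collecting π: i = r̄ + (1 + 0.5) π − 0.5 π̄ + 0.5 x
1.5 π = 0.82 − 0.5 + 0.5 × 1.6 − 0.5 × 0.6 = 0.82
π = 0.82 / 1.5 = 0.55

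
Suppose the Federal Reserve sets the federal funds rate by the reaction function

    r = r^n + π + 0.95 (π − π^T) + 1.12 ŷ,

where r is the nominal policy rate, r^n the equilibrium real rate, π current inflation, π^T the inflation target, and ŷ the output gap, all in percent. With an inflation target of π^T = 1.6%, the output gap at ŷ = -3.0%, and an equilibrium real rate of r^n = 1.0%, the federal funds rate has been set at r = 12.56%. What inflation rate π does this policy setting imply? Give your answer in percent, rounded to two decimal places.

8.43%

Collecting π: r = r^n + (1 + 0.95) π − 0.95 π^T + 1.12 ŷ
1.95 π = 12.56 − 1.0 + 0.95 × 1.6 − 1.12 × (-3.0) = 16.44
π = 16.44 / 1.95 = 8.43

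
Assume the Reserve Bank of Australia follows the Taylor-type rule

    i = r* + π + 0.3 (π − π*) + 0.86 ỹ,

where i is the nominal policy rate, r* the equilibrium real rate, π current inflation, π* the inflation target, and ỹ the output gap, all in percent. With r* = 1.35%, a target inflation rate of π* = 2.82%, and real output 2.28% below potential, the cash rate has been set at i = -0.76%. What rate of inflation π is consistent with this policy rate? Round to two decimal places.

0.54%

Output 2.28% below potential → ỹ = -2.28.
Collecting π: i = r* + (1 + 0.3) π − 0.3 π* + 0.86 ỹ
1.3 π = -0.76 − 1.35 + 0.3 × 2.82 − 0.86 × (-2.28) = 0.6968
π = 0.6968 / 1.3 = 0.54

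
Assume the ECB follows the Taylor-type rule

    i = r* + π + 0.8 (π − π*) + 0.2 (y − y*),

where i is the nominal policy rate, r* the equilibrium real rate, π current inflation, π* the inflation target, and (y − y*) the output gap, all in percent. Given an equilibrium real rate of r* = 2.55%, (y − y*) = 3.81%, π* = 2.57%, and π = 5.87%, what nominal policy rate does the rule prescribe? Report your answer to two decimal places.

i = 2.55 + 5.87 + 0.8 × (5.87 − 2.57) + 0.2 × 3.81
   = 2.55 + 5.87 + 2.64 + 0.762 = 11.82

11.82%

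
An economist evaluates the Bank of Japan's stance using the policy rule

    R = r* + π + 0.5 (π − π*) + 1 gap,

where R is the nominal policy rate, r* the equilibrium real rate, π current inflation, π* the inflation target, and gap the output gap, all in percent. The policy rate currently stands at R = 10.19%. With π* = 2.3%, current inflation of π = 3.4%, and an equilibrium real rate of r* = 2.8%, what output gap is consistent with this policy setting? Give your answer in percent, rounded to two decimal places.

3.44%

1 gap = 10.19 − 2.8 − 3.4 − 0.5 × (3.4 − 2.3) = 3.44
gap = 3.44 / 1 = 3.44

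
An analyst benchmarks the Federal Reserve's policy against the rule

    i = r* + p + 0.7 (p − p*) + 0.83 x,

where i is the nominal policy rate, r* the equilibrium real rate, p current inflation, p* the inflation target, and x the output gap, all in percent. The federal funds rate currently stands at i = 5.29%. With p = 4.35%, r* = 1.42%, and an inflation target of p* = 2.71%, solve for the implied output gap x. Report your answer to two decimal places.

-1.96%

0.83 x = 5.29 − 1.42 − 4.35 − 0.7 × (4.35 − 2.71) = -1.628
x = -1.628 / 0.83 = -1.96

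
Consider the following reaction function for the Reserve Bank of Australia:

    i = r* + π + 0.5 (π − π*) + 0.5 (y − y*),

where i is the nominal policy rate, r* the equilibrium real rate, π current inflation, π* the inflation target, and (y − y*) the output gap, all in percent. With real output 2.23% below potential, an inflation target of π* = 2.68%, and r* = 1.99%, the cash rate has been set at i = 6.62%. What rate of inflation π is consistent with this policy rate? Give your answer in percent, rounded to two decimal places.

Output 2.23% below potential → (y − y*) = -2.23.
Collecting π: i = r* + (1 + 0.5) π − 0.5 π* + 0.5 (y − y*)
1.5 π = 6.62 − 1.99 + 0.5 × 2.68 − 0.5 × (-2.23) = 7.085
π = 7.085 / 1.5 = 4.72

4.72%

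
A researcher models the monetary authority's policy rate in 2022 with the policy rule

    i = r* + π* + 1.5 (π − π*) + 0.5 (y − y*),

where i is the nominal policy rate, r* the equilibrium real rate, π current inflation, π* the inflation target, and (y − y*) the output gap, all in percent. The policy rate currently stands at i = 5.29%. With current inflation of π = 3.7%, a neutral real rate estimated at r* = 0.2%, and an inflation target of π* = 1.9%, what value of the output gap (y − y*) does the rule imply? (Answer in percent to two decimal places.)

0.5 (y − y*) = 5.29 − 0.2 − 1.9 − 1.5 × (3.7 − 1.9) = 0.49
(y − y*) = 0.49 / 0.5 = 0.98

0.98%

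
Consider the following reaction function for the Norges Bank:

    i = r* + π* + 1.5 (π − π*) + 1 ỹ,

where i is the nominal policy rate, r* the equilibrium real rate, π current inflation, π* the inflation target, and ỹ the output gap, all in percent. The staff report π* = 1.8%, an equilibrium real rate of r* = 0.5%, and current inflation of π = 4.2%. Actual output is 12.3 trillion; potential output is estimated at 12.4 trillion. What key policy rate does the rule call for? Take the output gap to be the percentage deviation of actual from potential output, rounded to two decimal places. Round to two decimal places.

Output gap = 100 × (12.3 − 12.4) / 12.4 = -0.81%.
i = 0.50 + 1.80 + 1.5 × (4.20 − 1.80) + 1 × (-0.81)
   = 0.50 + 1.8 + 3.6 − 0.81 = 5.09

5.09%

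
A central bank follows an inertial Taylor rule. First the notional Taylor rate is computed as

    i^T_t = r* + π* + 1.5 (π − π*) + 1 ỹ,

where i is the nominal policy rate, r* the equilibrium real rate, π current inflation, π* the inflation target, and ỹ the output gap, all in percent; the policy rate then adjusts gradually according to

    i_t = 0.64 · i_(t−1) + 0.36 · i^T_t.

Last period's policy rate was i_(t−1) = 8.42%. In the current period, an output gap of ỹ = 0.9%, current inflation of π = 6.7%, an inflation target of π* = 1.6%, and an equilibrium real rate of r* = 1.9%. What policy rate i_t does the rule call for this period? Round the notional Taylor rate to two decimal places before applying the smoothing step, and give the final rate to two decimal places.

9.73%

i^T_t = 1.9 + 1.6 + 1.5 × (6.7 − 1.6) + 1 × 0.9
   = 1.9 + 1.6 + 7.65 + 0.9 = 12.05
i_t = 0.64 × 8.42 + 0.36 × 12.05 = 5.3888 + 4.338 = 9.73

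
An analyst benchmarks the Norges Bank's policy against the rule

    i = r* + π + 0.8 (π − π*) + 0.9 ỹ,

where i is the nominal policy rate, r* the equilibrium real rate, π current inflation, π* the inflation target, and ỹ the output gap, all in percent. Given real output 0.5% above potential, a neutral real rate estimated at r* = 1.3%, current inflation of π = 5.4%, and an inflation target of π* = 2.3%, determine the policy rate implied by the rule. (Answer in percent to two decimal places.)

Output 0.5% above potential → ỹ = 0.5.
i = 1.3 + 5.4 + 0.8 × (5.4 − 2.3) + 0.9 × 0.5
   = 1.3 + 5.4 + 2.48 + 0.45 = 9.63

9.63%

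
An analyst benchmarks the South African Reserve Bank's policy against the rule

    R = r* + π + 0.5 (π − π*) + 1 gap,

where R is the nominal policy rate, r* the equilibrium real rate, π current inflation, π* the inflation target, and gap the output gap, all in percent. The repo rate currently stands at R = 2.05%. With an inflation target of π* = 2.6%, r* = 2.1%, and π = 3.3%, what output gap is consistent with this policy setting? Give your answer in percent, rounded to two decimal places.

1 gap = 2.05 − 2.1 − 3.3 − 0.5 × (3.3 − 2.6) = -3.7
gap = -3.7 / 1 = -3.70

-3.70%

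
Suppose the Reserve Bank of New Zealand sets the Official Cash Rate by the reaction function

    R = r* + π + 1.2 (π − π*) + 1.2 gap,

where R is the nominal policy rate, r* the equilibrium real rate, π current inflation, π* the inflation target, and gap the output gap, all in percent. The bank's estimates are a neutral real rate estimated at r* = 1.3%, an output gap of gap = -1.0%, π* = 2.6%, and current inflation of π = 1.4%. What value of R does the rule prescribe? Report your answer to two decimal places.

R = 1.3 + 1.4 + 1.2 × (1.4 − 2.6) + 1.2 × (-1.0)
   = 1.3 + 1.4 − 1.44 − 1.2 = 0.06

0.06%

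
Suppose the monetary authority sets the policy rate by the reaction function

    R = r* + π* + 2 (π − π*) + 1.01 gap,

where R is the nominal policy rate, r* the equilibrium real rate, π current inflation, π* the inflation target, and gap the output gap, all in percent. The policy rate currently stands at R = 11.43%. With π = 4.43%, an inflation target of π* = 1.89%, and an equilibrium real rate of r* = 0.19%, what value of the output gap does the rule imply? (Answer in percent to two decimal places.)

1.01 gap = 11.43 − 0.19 − 1.89 − 2 × (4.43 − 1.89) = 4.27
gap = 4.27 / 1.01 = 4.23

4.23%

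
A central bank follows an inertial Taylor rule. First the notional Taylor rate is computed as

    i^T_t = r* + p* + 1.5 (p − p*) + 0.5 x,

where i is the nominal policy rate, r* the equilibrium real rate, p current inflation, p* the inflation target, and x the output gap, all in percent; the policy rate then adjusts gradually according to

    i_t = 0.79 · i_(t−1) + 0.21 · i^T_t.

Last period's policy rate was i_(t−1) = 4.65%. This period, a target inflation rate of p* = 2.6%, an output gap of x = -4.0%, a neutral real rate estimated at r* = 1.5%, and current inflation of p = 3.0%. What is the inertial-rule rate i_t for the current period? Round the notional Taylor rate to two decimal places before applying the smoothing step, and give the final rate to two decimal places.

i^T_t = 1.5 + 2.6 + 1.5 × (3.0 − 2.6) + 0.5 × (-4.0)
   = 1.5 + 2.6 + 0.6 − 2 = 2.70
i_t = 0.79 × 4.65 + 0.21 × 2.70 = 3.6735 + 0.567 = 4.24

4.24%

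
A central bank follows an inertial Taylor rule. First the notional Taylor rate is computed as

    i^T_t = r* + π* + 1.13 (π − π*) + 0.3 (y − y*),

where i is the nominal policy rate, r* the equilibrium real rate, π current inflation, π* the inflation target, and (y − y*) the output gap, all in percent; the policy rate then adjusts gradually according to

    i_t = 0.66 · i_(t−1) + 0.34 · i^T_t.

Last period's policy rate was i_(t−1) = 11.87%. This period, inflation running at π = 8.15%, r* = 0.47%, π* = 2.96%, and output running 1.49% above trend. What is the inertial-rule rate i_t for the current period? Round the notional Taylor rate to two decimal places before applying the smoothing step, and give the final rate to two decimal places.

11.15%

Output 1.49% above potential → (y − y*) = 1.49.
i^T_t = 0.47 + 2.96 + 1.13 × (8.15 − 2.96) + 0.3 × 1.49
   = 0.47 + 2.96 + 5.8647 + 0.447 = 9.74
i_t = 0.66 × 11.87 + 0.34 × 9.74 = 7.8342 + 3.3116 = 11.15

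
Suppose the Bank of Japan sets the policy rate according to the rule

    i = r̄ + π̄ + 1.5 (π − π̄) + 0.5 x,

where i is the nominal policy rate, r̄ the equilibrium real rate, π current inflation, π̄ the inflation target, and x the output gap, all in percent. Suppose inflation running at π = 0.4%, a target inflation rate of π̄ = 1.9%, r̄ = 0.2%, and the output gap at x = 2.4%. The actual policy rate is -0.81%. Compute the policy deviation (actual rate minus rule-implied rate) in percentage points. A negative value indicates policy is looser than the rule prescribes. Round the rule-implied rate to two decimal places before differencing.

i = 0.2 + 1.9 + 1.5 × (0.4 − 1.9) + 0.5 × 2.4
   = 0.2 + 1.9 − 2.25 + 1.2 = 1.05
Deviation = -0.81 − 1.05 = -1.86 pp.

-1.86 pp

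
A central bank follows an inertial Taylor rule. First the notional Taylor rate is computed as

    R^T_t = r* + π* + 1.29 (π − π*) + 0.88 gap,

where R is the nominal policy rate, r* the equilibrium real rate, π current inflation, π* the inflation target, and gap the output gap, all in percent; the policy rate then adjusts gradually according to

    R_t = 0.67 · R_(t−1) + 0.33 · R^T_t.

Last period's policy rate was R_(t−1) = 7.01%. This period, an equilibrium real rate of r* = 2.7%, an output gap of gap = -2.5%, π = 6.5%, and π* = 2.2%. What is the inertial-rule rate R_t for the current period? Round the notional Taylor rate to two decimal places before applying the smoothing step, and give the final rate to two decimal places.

7.42%

R^T_t = 2.7 + 2.2 + 1.29 × (6.5 − 2.2) + 0.88 × (-2.5)
   = 2.7 + 2.2 + 5.547 − 2.2 = 8.25
R_t = 0.67 × 7.01 + 0.33 × 8.25 = 4.6967 + 2.7225 = 7.42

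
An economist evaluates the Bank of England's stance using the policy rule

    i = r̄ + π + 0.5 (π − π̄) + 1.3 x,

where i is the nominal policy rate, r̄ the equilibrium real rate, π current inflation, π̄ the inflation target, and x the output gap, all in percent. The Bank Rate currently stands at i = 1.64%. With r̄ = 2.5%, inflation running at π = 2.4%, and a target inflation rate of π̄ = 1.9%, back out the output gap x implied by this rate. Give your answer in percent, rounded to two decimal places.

1.3 x = 1.64 − 2.5 − 2.4 − 0.5 × (2.4 − 1.9) = -3.51
x = -3.51 / 1.3 = -2.70

-2.70%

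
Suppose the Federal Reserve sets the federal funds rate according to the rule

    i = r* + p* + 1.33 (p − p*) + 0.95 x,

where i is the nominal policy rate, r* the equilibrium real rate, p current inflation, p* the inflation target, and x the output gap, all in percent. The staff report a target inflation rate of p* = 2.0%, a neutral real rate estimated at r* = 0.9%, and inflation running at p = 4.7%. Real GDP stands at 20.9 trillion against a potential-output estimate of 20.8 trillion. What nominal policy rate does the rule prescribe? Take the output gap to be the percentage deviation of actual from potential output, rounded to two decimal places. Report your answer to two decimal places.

6.95%

Output gap = 100 × (20.9 − 20.8) / 20.8 = 0.48%.
i = 0.90 + 2.00 + 1.33 × (4.70 − 2.00) + 0.95 × 0.48
   = 0.90 + 2 + 3.591 + 0.456 = 6.95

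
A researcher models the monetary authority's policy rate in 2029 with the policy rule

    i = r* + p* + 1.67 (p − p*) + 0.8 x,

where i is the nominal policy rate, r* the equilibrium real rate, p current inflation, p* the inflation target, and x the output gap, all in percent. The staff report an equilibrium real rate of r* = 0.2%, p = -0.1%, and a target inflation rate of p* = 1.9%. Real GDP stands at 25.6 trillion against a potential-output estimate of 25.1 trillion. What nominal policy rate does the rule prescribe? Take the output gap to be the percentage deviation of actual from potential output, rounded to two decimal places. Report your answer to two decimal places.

0.35%

Output gap = 100 × (25.6 − 25.1) / 25.1 = 1.99%.
i = 0.20 + 1.90 + 1.67 × (-0.10 − 1.90) + 0.8 × 1.99
   = 0.20 + 1.9 − 3.34 + 1.592 = 0.35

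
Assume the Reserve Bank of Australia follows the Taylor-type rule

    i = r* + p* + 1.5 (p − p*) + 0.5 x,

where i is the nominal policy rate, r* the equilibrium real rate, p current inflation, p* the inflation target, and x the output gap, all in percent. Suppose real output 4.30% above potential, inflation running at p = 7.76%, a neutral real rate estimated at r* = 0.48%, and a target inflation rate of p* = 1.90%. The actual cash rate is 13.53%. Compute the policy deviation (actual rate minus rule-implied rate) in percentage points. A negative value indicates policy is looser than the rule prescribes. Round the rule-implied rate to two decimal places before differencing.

Output 4.30% above potential → x = 4.30.
i = 0.48 + 1.90 + 1.5 × (7.76 − 1.90) + 0.5 × 4.30
   = 0.48 + 1.9 + 8.79 + 2.15 = 13.32
Deviation = 13.53 − 13.32 = 0.21 pp.

0.21 pp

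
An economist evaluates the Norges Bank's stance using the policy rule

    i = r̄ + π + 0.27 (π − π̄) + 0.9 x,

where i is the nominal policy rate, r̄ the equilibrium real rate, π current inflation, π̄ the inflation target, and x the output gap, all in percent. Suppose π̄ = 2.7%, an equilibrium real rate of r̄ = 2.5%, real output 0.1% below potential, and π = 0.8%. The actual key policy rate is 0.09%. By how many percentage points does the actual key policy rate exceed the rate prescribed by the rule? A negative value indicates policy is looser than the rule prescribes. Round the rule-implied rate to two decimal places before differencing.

-2.61 pp

Output 0.1% below potential → x = -0.1.
i = 2.5 + 0.8 + 0.27 × (0.8 − 2.7) + 0.9 × (-0.1)
   = 2.5 + 0.8 − 0.513 − 0.09 = 2.70
Deviation = 0.09 − 2.70 = -2.61 pp.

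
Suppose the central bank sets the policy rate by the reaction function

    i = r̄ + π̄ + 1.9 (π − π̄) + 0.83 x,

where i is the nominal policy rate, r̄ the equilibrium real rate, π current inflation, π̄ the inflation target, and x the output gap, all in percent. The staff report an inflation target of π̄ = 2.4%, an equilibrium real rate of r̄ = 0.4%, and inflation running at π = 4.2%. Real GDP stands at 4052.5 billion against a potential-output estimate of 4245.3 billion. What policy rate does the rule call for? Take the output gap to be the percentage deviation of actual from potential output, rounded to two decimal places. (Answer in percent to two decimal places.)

Output gap = 100 × (4052.5 − 4245.3) / 4245.3 = -4.54%.
i = 0.40 + 2.40 + 1.9 × (4.20 − 2.40) + 0.83 × (-4.54)
   = 0.40 + 2.4 + 3.42 − 3.7682 = 2.45

2.45%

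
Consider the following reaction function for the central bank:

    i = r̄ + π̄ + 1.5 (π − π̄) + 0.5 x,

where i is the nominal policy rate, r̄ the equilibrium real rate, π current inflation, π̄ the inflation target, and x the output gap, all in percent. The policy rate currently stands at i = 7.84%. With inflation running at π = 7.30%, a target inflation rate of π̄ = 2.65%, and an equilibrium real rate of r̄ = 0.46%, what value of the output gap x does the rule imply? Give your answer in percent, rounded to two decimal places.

0.5 x = 7.84 − 0.46 − 2.65 − 1.5 × (7.30 − 2.65) = -2.245
x = -2.245 / 0.5 = -4.49

-4.49%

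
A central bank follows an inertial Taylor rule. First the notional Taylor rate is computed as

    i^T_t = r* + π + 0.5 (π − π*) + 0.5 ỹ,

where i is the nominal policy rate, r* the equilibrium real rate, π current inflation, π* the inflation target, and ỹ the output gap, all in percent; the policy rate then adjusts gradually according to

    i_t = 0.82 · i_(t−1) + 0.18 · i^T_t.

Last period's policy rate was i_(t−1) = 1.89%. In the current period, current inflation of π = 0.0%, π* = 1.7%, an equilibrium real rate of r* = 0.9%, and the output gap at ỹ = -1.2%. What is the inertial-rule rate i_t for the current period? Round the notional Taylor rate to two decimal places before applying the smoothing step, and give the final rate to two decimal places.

1.45%

i^T_t = 0.9 + 0.0 + 0.5 × (0.0 − 1.7) + 0.5 × (-1.2)
   = 0.9 + 0 − 0.85 − 0.6 = -0.55
i_t = 0.82 × 1.89 + 0.18 × (-0.55) = 1.5498 − 0.099 = 1.45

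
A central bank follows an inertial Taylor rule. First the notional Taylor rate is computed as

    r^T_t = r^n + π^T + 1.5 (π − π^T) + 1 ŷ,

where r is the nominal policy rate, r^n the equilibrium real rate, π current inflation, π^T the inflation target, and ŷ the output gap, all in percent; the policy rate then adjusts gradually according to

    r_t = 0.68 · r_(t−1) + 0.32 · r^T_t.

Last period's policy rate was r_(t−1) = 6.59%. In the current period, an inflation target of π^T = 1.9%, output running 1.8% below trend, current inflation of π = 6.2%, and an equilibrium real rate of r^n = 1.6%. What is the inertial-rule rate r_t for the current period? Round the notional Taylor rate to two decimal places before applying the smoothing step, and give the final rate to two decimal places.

Output 1.8% below potential → ŷ = -1.8.
r^T_t = 1.6 + 1.9 + 1.5 × (6.2 − 1.9) + 1 × (-1.8)
   = 1.6 + 1.9 + 6.45 − 1.8 = 8.15
r_t = 0.68 × 6.59 + 0.32 × 8.15 = 4.4812 + 2.608 = 7.09

7.09%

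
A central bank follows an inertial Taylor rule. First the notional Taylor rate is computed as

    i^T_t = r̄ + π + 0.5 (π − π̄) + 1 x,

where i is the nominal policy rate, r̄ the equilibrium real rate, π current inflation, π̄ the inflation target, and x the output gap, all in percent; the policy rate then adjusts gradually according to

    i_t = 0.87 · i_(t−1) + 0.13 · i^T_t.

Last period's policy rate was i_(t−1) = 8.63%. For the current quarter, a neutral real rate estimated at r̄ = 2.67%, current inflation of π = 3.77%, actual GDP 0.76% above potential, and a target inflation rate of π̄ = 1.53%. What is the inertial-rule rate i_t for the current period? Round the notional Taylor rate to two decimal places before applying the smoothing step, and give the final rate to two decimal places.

8.59%

Output 0.76% above potential → x = 0.76.
i^T_t = 2.67 + 3.77 + 0.5 × (3.77 − 1.53) + 1 × 0.76
   = 2.67 + 3.77 + 1.12 + 0.76 = 8.32
i_t = 0.87 × 8.63 + 0.13 × 8.32 = 7.5081 + 1.0816 = 8.59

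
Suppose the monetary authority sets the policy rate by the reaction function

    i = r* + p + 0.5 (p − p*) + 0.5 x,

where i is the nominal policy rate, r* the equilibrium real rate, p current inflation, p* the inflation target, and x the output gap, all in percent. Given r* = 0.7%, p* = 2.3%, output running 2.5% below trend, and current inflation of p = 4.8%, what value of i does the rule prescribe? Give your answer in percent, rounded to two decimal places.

Output 2.5% below potential → x = -2.5.
i = 0.7 + 4.8 + 0.5 × (4.8 − 2.3) + 0.5 × (-2.5)
   = 0.7 + 4.8 + 1.25 − 1.25 = 5.50

5.50%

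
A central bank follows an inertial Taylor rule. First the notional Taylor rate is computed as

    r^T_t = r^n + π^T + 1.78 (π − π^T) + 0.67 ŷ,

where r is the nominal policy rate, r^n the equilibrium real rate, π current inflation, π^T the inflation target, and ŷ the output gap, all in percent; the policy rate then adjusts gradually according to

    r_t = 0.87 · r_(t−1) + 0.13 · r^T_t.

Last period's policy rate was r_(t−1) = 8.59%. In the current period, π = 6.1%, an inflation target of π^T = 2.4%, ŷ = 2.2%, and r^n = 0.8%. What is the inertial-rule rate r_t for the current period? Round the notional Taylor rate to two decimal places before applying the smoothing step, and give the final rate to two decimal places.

r^T_t = 0.8 + 2.4 + 1.78 × (6.1 − 2.4) + 0.67 × 2.2
   = 0.8 + 2.4 + 6.586 + 1.474 = 11.26
r_t = 0.87 × 8.59 + 0.13 × 11.26 = 7.4733 + 1.4638 = 8.94

8.94%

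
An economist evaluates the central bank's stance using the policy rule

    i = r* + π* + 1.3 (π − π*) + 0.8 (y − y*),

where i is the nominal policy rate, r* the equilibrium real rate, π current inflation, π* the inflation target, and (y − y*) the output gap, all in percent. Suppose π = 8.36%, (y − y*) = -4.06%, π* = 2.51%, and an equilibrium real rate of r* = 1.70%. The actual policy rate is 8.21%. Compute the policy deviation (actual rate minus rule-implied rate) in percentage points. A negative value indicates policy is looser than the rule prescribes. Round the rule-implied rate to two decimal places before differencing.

i = 1.70 + 2.51 + 1.3 × (8.36 − 2.51) + 0.8 × (-4.06)
   = 1.70 + 2.51 + 7.605 − 3.248 = 8.57
Deviation = 8.21 − 8.57 = -0.36 pp.

-0.36 pp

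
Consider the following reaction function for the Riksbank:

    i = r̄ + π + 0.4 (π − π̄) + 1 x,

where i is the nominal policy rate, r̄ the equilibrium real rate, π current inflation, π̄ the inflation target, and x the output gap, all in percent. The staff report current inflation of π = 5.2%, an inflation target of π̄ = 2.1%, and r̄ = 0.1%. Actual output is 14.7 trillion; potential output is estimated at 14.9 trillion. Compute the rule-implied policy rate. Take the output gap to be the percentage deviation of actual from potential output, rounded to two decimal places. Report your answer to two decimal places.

Output gap = 100 × (14.7 − 14.9) / 14.9 = -1.34%.
i = 0.10 + 5.20 + 0.4 × (5.20 − 2.10) + 1 × (-1.34)
   = 0.10 + 5.2 + 1.24 − 1.34 = 5.20

5.20%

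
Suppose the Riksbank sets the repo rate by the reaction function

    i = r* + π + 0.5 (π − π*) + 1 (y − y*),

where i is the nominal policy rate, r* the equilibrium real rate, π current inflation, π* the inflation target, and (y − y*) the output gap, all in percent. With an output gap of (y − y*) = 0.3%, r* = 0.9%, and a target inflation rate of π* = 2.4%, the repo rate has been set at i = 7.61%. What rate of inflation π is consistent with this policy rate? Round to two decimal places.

5.07%

Collecting π: i = r* + (1 + 0.5) π − 0.5 π* + 1 (y − y*)
1.5 π = 7.61 − 0.9 + 0.5 × 2.4 − 1 × 0.3 = 7.61
π = 7.61 / 1.5 = 5.07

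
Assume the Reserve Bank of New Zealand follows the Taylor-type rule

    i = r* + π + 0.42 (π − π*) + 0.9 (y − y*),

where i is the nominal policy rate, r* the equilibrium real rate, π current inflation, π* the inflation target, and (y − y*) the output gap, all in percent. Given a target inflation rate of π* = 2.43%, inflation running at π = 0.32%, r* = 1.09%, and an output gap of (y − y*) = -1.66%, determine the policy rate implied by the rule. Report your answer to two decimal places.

-0.97%

i = 1.09 + 0.32 + 0.42 × (0.32 − 2.43) + 0.9 × (-1.66)
   = 1.09 + 0.32 − 0.8862 − 1.494 = -0.97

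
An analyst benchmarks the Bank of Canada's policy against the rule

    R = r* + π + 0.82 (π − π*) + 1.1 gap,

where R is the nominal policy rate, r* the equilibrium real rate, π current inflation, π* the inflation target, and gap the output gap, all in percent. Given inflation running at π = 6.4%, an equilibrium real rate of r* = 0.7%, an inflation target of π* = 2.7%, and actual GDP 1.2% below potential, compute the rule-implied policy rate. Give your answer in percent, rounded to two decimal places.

Output 1.2% below potential → gap = -1.2.
R = 0.7 + 6.4 + 0.82 × (6.4 − 2.7) + 1.1 × (-1.2)
   = 0.7 + 6.4 + 3.034 − 1.32 = 8.81

8.81%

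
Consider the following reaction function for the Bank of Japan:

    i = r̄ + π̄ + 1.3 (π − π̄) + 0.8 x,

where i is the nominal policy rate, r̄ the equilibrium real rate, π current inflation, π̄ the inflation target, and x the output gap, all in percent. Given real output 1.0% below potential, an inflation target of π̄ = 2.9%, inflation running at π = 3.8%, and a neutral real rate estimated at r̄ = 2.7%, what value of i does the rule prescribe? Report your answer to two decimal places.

5.97%

Output 1.0% below potential → x = -1.0.
i = 2.7 + 2.9 + 1.3 × (3.8 − 2.9) + 0.8 × (-1.0)
   = 2.7 + 2.9 + 1.17 − 0.8 = 5.97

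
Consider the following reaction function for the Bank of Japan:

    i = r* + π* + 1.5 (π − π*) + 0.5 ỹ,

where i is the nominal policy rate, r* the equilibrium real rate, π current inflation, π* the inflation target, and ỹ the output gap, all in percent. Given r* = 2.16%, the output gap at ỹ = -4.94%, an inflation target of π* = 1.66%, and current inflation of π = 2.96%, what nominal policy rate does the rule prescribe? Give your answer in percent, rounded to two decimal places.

i = 2.16 + 1.66 + 1.5 × (2.96 − 1.66) + 0.5 × (-4.94)
   = 2.16 + 1.66 + 1.95 − 2.47 = 3.30

3.30%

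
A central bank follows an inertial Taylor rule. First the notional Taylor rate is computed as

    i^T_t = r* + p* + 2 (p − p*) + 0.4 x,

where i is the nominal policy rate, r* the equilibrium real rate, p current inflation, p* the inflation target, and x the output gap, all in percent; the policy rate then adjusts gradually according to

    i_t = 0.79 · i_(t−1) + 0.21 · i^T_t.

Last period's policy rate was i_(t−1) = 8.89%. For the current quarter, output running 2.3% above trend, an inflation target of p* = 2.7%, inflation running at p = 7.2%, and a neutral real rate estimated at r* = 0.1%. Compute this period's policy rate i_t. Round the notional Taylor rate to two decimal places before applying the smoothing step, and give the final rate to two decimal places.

Output 2.3% above potential → x = 2.3.
i^T_t = 0.1 + 2.7 + 2 × (7.2 − 2.7) + 0.4 × 2.3
   = 0.1 + 2.7 + 9 + 0.92 = 12.72
i_t = 0.79 × 8.89 + 0.21 × 12.72 = 7.0231 + 2.6712 = 9.69

9.69%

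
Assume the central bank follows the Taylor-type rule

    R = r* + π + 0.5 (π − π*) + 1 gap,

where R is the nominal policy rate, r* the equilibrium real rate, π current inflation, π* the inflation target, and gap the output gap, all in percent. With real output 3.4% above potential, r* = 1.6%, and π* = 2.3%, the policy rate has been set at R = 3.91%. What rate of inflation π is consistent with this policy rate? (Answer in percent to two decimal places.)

Output 3.4% above potential → gap = 3.4.
Collecting π: R = r* + (1 + 0.5) π − 0.5 π* + 1 gap
1.5 π = 3.91 − 1.6 + 0.5 × 2.3 − 1 × 3.4 = 0.06
π = 0.06 / 1.5 = 0.04

0.04%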